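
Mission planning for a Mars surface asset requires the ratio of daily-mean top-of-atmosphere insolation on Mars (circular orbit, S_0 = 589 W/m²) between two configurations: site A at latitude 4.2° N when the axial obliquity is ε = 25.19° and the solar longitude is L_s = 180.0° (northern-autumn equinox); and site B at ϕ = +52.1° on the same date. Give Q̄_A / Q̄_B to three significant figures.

— Configuration A (ϕ=+4.2°):
Solar declination: sin δ = sin ε · sin L_s = sin 25.19° × sin 180.0° = 0.00000, so δ = +0.000°.
cos h₀ = −tan(+4.2°) tan(+0.000°) = -0.0000, h₀ = 1.5708 rad.
Bracket: h₀ sin ϕ sin δ + cos ϕ cos δ sin h₀ = 1.5708×0.07324×0.00000 + 0.99731×1.00000×1.00000 = 0.000000 + 0.997310 = 0.997310.
Q̄ = (S_0/π) × [bracket] = (589/π) × 0.997310 = 186.98 W/m².
— Configuration B (ϕ=+52.1°):
cos h₀ = −tan(+52.1°) tan(+0.000°) = -0.0000, h₀ = 1.5708 rad.
Bracket: h₀ sin ϕ sin δ + cos ϕ cos δ sin h₀ = 1.5708×0.78908×0.00000 + 0.61429×1.00000×1.00000 = 0.000000 + 0.614290 = 0.614290.
Q̄ = (S_0/π) × [bracket] = (589/π) × 0.614290 = 115.17 W/m².
Ratio Q̄_A / Q̄_B = 186.98 / 115.17 = 1.624.

Q̄_A / Q̄_B ≈ 1.62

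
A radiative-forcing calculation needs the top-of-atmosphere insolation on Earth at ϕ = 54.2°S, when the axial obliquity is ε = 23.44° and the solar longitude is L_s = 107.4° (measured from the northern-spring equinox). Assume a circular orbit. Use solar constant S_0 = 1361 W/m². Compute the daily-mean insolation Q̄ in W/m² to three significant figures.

Solar declination: sin δ = sin ε · sin L_s = sin 23.44° × sin 107.4° = 0.37959, so δ = +22.308°.
cos h₀ = −tan(-54.2°) tan(+22.308°) = 0.5689, h₀ = 0.9656 rad.
Bracket: h₀ sin ϕ sin δ + cos ϕ cos δ sin h₀ = 0.9656×-0.81106×0.37959 + 0.58496×0.92516×0.82242 = -0.297280 + 0.445079 = 0.147799.
Q̄ = (S_0/π) × [bracket] = (1361/π) × 0.147799 = 64.03 W/m².

Q̄ ≈ 64.0 W/m²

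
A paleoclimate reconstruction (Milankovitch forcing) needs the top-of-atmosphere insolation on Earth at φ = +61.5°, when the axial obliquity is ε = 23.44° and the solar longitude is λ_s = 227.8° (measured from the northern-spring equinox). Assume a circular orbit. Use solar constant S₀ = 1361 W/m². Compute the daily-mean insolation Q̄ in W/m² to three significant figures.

Q̄ ≈ 54.1 W/m²

Solar declination: sin δ = sin ε · sin λ_s = sin 23.44° × sin 227.8° = -0.29468, so δ = -17.139°.
cos H₀ = −tan(+61.5°) tan(-17.139°) = 0.5680, H₀ = 0.9668 rad.
Bracket: H₀ sin φ sin δ + cos φ cos δ sin H₀ = 0.9668×0.87882×-0.29468 + 0.47716×0.95559×0.82306 = -0.250373 + 0.375290 = 0.124917.
Q̄ = (S₀/π) × [bracket] = (1361/π) × 0.124917 = 54.12 W/m².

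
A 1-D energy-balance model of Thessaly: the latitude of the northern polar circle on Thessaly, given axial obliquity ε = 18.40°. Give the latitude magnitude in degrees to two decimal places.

71.60°

The polar circle is the lowest latitude that experiences at least one full rotation of continuous daylight at the northern-summer solstice; it lies at |ϕ| = 90° − ε = 90° − 18.40° = 71.60°.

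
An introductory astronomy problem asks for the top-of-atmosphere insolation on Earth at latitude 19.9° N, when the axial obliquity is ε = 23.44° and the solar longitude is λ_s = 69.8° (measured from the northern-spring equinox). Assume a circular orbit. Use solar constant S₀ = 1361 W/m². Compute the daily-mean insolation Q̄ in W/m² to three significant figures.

Solar declination: sin δ = sin ε · sin λ_s = sin 23.44° × sin 69.8° = 0.37332, so δ = +21.921°.
cos H₀ = −tan(+19.9°) tan(+21.921°) = -0.1457, H₀ = 1.7170 rad.
Bracket: H₀ sin φ sin δ + cos φ cos δ sin H₀ = 1.7170×0.34038×0.37332 + 0.94029×0.92770×0.98933 = 0.218180 + 0.863000 = 1.081180.
Q̄ = (S₀/π) × [bracket] = (1361/π) × 1.081180 = 468.4 W/m².

Q̄ ≈ 468 W/m²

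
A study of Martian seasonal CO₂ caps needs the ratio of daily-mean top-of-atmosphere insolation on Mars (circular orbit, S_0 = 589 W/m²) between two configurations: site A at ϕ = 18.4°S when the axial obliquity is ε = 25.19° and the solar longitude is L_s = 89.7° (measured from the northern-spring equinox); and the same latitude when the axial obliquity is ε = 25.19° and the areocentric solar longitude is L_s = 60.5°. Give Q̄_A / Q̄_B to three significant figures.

— Configuration A (ϕ=-18.4°):
Solar declination: sin δ = sin ε · sin L_s = sin 25.19° × sin 89.7° = 0.42562, so δ = +25.190°.
cos h₀ = −tan(-18.4°) tan(+25.190°) = 0.1565, h₀ = 1.4137 rad.
Bracket: h₀ sin ϕ sin δ + cos ϕ cos δ sin h₀ = 1.4137×-0.31565×0.42562 + 0.94888×0.90490×0.98768 = -0.189926 + 0.848063 = 0.658137.
Q̄ = (S_0/π) × [bracket] = (589/π) × 0.658137 = 123.39 W/m².
— Configuration B (ϕ=-18.4°):
sin δ = sin 25.19° × sin 60.5° = 0.37044, so δ = +21.743°.
cos h₀ = −tan(-18.4°) tan(+21.743°) = 0.1327, h₀ = 1.4377 rad.
Bracket: h₀ sin ϕ sin δ + cos ϕ cos δ sin h₀ = 1.4377×-0.31565×0.37044 + 0.94888×0.92886×0.99116 = -0.168109 + 0.873585 = 0.705476.
Q̄ = (S_0/π) × [bracket] = (589/π) × 0.705476 = 132.27 W/m².
Ratio Q̄_A / Q̄_B = 123.39 / 132.27 = 0.9329.

Q̄_A / Q̄_B ≈ 0.933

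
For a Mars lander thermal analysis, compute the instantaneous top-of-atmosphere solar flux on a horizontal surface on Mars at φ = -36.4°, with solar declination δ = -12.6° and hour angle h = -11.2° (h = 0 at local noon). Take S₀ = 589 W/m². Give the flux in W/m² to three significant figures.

cos θ_z = sin φ sin δ + cos φ cos δ cos h = 0.129450 + 0.770549 = 0.899999.
Flux = S₀ · cos θ_z = 589 × 0.899999 = 530.1 W/m².

530 W/m²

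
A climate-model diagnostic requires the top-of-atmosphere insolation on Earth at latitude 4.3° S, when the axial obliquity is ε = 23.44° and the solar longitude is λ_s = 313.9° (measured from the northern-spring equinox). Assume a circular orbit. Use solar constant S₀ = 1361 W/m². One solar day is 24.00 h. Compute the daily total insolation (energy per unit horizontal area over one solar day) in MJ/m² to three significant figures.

37.0 MJ/m²

Solar declination: sin δ = sin ε · sin λ_s = sin 23.44° × sin 313.9° = -0.28663, so δ = -16.656°.
cos H₀ = −tan(-4.3°) tan(-16.656°) = -0.0225, H₀ = 1.5933 rad.
Bracket: H₀ sin φ sin δ + cos φ cos δ sin H₀ = 1.5933×-0.07498×-0.28663 + 0.99719×0.95804×0.99975 = 0.034242 + 0.955109 = 0.989351.
Q̄ = (S₀/π) × [bracket] = (1361/π) × 0.989351 = 428.61 W/m².
Daily total = Q̄ × 24.00 h × 3600 s/h = 428.61 × 24.00 × 3600 / 10⁶ = 37.03 MJ/m².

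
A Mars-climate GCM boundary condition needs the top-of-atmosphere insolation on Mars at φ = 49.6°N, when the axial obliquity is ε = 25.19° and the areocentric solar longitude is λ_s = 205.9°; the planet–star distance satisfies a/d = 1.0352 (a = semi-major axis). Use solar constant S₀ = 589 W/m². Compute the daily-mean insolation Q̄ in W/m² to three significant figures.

sin δ = sin 25.19° × sin 205.9° = -0.18591, so δ = -10.714°.
cos H₀ = −tan(+49.6°) tan(-10.714°) = 0.2223, H₀ = 1.3466 rad.
Bracket: H₀ sin φ sin δ + cos φ cos δ sin H₀ = 1.3466×0.76154×-0.18591 + 0.64812×0.98257×0.97497 = -0.190649 + 0.620884 = 0.430235.
Inverse-square distance factor (a/d)² = 1.0352² = 1.071639.
Q̄ = (S₀/π) × 1.071639 × [bracket] = (589/π) × 1.071639 × 0.430235 = 86.44 W/m².

Q̄ ≈ 86.4 W/m²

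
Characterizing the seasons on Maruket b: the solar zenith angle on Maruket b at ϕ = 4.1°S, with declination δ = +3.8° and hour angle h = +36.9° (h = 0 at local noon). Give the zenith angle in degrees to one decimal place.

cos θ_z = sin ϕ sin δ + cos ϕ cos δ cos h = -0.004738 + 0.795884 = 0.791146.
θ_z = arccos(0.791146) = 37.7°.

θ_z = 37.7°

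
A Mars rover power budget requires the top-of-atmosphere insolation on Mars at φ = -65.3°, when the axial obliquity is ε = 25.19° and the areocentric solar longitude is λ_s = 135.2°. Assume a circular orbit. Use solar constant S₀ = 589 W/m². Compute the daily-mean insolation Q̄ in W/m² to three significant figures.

sin δ = sin 25.19° × sin 135.2° = 0.29991, so δ = +17.452°.
cos H₀ = −tan(-65.3°) tan(+17.452°) = 0.6835, H₀ = 0.8182 rad.
Bracket: H₀ sin φ sin δ + cos φ cos δ sin H₀ = 0.8182×-0.90851×0.29991 + 0.41787×0.95397×0.72994 = -0.222936 + 0.290980 = 0.068044.
Q̄ = (S₀/π) × [bracket] = (589/π) × 0.068044 = 12.76 W/m².

Q̄ ≈ 12.8 W/m²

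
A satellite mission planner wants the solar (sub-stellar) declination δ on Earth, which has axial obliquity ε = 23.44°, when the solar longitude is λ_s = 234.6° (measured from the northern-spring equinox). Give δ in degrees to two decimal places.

δ = -18.92°

sin δ = sin ε · sin λ_s = sin 23.44° × sin 234.6° = -0.324248.
δ = arcsin(-0.324248) = -18.92°.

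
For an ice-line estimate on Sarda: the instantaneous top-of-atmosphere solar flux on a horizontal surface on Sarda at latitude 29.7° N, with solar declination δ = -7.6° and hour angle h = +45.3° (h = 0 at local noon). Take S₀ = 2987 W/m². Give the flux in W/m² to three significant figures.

1.61e+03 W/m²

cos θ_z = sin φ sin δ + cos φ cos δ cos h = -0.065528 + 0.605624 = 0.540096.
Flux = S₀ · cos θ_z = 2987 × 0.540096 = 1613 W/m².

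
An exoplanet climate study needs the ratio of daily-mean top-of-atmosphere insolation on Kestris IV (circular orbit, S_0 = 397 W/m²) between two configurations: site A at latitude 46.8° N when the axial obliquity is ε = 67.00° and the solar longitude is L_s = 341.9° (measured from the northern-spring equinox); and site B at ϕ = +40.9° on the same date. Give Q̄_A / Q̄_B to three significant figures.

Q̄_A / Q̄_B ≈ 0.796

— Configuration A (ϕ=+46.8°):
Solar declination: sin δ = sin ε · sin L_s = sin 67.00° × sin 341.9° = -0.28598, so δ = -16.617°.
cos h₀ = −tan(+46.8°) tan(-16.617°) = 0.3178, h₀ = 1.2474 rad.
Bracket: h₀ sin ϕ sin δ + cos ϕ cos δ sin h₀ = 1.2474×0.72897×-0.28598 + 0.68455×0.95824×0.94815 = -0.260047 + 0.621952 = 0.361905.
Q̄ = (S_0/π) × [bracket] = (397/π) × 0.361905 = 45.734 W/m².
— Configuration B (ϕ=+40.9°):
cos h₀ = −tan(+40.9°) tan(-16.617°) = 0.2585, h₀ = 1.3093 rad.
Bracket: h₀ sin ϕ sin δ + cos ϕ cos δ sin h₀ = 1.3093×0.65474×-0.28598 + 0.75585×0.95824×0.96601 = -0.245157 + 0.699667 = 0.454510.
Q̄ = (S_0/π) × [bracket] = (397/π) × 0.454510 = 57.436 W/m².
Ratio Q̄_A / Q̄_B = 45.734 / 57.436 = 0.7963.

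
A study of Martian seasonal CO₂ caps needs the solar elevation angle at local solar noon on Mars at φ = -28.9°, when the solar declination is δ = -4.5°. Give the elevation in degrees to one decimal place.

65.6°

At local noon the hour angle is zero, so the zenith angle equals |φ − δ| = |-28.9° − (-4.500°)| = 24.400°.
Elevation = 90° − 24.400° = 65.6°.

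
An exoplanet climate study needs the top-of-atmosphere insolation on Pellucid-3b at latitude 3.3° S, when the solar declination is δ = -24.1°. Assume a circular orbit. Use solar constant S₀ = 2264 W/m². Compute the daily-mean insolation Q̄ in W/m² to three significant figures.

Q̄ ≈ 684 W/m²

cos H₀ = −tan(-3.3°) tan(-24.100°) = -0.0258, H₀ = 1.5966 rad.
Bracket: H₀ sin φ sin δ + cos φ cos δ sin H₀ = 1.5966×-0.05756×-0.40833 + 0.99834×0.91283×0.99967 = 0.037526 + 0.911014 = 0.948540.
Q̄ = (S₀/π) × [bracket] = (2264/π) × 0.948540 = 683.6 W/m².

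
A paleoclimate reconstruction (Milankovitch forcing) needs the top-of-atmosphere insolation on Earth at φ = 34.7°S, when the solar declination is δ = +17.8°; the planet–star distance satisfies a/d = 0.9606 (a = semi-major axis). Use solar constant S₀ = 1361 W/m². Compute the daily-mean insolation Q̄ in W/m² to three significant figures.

cos H₀ = −tan(-34.7°) tan(+17.800°) = 0.2223, H₀ = 1.3466 rad.
Bracket: H₀ sin φ sin δ + cos φ cos δ sin H₀ = 1.3466×-0.56928×0.30570 + 0.82214×0.95213×0.97497 = -0.234347 + 0.763191 = 0.528844.
Inverse-square distance factor (a/d)² = 0.9606² = 0.922752.
Q̄ = (S₀/π) × 0.922752 × [bracket] = (1361/π) × 0.922752 × 0.528844 = 211.4 W/m².

Q̄ ≈ 211 W/m²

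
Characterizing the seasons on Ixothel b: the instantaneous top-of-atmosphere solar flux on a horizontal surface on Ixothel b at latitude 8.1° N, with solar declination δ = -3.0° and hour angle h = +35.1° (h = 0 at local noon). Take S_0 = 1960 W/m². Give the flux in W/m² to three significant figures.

cos θ_z = sin ϕ sin δ + cos ϕ cos δ cos h = -0.007374 + 0.808878 = 0.801504.
Flux = S_0 · cos θ_z = 1960 × 0.801504 = 1571 W/m².

1.57e+03 W/m²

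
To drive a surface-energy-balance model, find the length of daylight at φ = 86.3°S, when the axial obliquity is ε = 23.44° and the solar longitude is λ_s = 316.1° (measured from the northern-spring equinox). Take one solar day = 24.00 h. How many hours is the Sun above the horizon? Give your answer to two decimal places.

24.00 h

Solar declination: sin δ = sin ε · sin λ_s = sin 23.44° × sin 316.1° = -0.27583, so δ = -16.011°.
Sunrise equation: cos H₀ = −tan φ · tan δ = -4.4375 ≤ −1, so the Sun never sets (polar day) and H₀ = π.
Daylight = 2H₀/(2π) × 24.00 h = (3.1416/π) × 24.00 = 24.00 h.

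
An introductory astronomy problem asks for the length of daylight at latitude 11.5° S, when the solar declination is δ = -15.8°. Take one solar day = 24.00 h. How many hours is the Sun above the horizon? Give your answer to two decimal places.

12.44 h

cos h₀ = −tan ϕ · tan δ = −tan(-11.5°) × tan(-15.800°) = -0.0576, so h₀ = 1.6284 rad = 93.30°.
Daylight = 2h₀/(2π) × 24.00 h = (1.6284/π) × 24.00 = 12.44 h.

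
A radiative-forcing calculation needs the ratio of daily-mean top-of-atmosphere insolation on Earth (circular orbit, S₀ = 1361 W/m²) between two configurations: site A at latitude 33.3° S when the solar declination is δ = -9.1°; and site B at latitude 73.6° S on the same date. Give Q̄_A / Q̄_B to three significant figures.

— Configuration A (φ=-33.3°):
cos H₀ = −tan(-33.3°) tan(-9.100°) = -0.1052, H₀ = 1.6762 rad.
Bracket: H₀ sin φ sin δ + cos φ cos δ sin H₀ = 1.6762×-0.54902×-0.15816 + 0.83581×0.98741×0.99445 = 0.145549 + 0.820707 = 0.966256.
Q̄ = (S₀/π) × [bracket] = (1361/π) × 0.966256 = 418.60 W/m².
— Configuration B (φ=-73.6°):
cos H₀ = −tan(-73.6°) tan(-9.100°) = -0.5442, H₀ = 2.1463 rad.
Bracket: H₀ sin φ sin δ + cos φ cos δ sin H₀ = 2.1463×-0.95931×-0.15816 + 0.28234×0.98741×0.83894 = 0.325646 + 0.233884 = 0.559530.
Q̄ = (S₀/π) × [bracket] = (1361/π) × 0.559530 = 242.40 W/m².
Ratio Q̄_A / Q̄_B = 418.60 / 242.40 = 1.727.

Q̄_A / Q̄_B ≈ 1.73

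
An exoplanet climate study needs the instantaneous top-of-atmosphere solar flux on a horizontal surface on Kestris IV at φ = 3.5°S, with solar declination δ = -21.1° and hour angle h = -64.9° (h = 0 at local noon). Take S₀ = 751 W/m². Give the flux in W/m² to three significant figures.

cos θ_z = sin φ sin δ + cos φ cos δ cos h = 0.021977 + 0.395020 = 0.416997.
Flux = S₀ · cos θ_z = 751 × 0.416997 = 313.2 W/m².

313 W/m²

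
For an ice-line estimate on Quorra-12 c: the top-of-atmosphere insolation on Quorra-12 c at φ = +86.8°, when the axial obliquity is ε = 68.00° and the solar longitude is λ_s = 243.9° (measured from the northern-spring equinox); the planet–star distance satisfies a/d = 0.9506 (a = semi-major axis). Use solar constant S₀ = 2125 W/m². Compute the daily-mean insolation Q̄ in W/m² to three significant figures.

Q̄ ≈ 0.00 W/m²

Solar declination: sin δ = sin ε · sin λ_s = sin 68.00° × sin 243.9° = -0.83264, so δ = -56.371°.
cos H₀ = −tan(+86.8°) tan(-56.371°) = 26.8911 ≥ 1 ⇒ polar night, H₀ = 0 and Q̄ = 0.
Inverse-square distance factor (a/d)² = 0.9506² = 0.903640.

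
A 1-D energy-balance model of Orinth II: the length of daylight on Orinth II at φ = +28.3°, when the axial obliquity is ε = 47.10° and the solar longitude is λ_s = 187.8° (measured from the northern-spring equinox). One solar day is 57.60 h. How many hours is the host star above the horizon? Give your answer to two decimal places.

27.81 h

Solar declination: sin δ = sin ε · sin λ_s = sin 47.10° × sin 187.8° = -0.09942, so δ = -5.706°.
cos H₀ = −tan φ · tan δ = −tan(+28.3°) × tan(-5.706°) = 0.0538, so H₀ = 1.5170 rad = 86.92°.
Daylight = 2H₀/(2π) × 57.60 h = (1.5170/π) × 57.60 = 27.81 h.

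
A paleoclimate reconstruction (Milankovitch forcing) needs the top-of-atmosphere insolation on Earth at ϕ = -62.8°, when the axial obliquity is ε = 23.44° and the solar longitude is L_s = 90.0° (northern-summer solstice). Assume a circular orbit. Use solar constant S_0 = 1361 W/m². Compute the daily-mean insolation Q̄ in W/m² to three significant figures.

Q̄ ≈ 10.7 W/m²

Solar declination: sin δ = sin ε · sin L_s = sin 23.44° × sin 90.0° = 0.39779, so δ = +23.440°.
cos h₀ = −tan(-62.8°) tan(+23.440°) = 0.8436, h₀ = 0.5668 rad.
Bracket: h₀ sin ϕ sin δ + cos ϕ cos δ sin h₀ = 0.5668×-0.88942×0.39779 + 0.45710×0.91748×0.53692 = -0.200535 + 0.225174 = 0.024639.
Q̄ = (S_0/π) × [bracket] = (1361/π) × 0.024639 = 10.67 W/m².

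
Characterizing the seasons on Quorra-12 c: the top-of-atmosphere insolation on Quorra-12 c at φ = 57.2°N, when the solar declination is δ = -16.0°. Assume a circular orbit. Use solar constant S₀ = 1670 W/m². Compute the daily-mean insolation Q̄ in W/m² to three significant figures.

cos H₀ = −tan(+57.2°) tan(-16.000°) = 0.4449, H₀ = 1.1097 rad.
Bracket: H₀ sin φ sin δ + cos φ cos δ sin H₀ = 1.1097×0.84057×-0.27564 + 0.54171×0.96126×0.89556 = -0.257112 + 0.466340 = 0.209228.
Q̄ = (S₀/π) × [bracket] = (1670/π) × 0.209228 = 111.2 W/m².

Q̄ ≈ 111 W/m²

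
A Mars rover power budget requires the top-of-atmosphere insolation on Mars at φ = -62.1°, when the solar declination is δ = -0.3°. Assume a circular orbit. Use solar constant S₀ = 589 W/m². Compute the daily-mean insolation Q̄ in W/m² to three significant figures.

cos H₀ = −tan(-62.1°) tan(-0.300°) = -0.0099, H₀ = 1.5807 rad.
Bracket: H₀ sin φ sin δ + cos φ cos δ sin H₀ = 1.5807×-0.88377×-0.00524 + 0.46793×0.99999×0.99995 = 0.007320 + 0.467902 = 0.475222.
Q̄ = (S₀/π) × [bracket] = (589/π) × 0.475222 = 89.10 W/m².

Q̄ ≈ 89.1 W/m²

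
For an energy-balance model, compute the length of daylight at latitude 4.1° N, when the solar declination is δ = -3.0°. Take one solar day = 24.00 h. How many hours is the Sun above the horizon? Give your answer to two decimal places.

cos h₀ = −tan ϕ · tan δ = −tan(+4.1°) × tan(-3.000°) = 0.0038, so h₀ = 1.5670 rad = 89.78°.
Daylight = 2h₀/(2π) × 24.00 h = (1.5670/π) × 24.00 = 11.97 h.

11.97 h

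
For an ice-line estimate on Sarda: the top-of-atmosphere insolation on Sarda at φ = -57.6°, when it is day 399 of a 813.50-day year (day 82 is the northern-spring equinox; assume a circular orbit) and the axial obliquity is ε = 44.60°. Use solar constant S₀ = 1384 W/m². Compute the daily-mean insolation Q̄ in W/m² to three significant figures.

Q̄ ≈ 19.2 W/m²

Solar longitude: λ_s = 360° × (399 − 82)/813.50 = 140.283°.
sin δ = sin 44.60° × sin 140.283° = 0.44868, so δ = +26.659°.
cos H₀ = −tan(-57.6°) tan(+26.659°) = 0.7911, H₀ = 0.6582 rad.
Bracket: H₀ sin φ sin δ + cos φ cos δ sin H₀ = 0.6582×-0.84433×0.44868 + 0.53583×0.89369×0.61169 = -0.249349 + 0.292917 = 0.043568.
Q̄ = (S₀/π) × [bracket] = (1384/π) × 0.043568 = 19.19 W/m².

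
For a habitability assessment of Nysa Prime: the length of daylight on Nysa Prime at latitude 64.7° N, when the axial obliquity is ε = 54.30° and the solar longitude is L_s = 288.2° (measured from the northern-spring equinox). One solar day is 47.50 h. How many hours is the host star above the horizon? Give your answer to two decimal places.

Solar declination: sin δ = sin ε · sin L_s = sin 54.30° × sin 288.2° = -0.77146, so δ = -50.485°.
cos h₀ = −tan ϕ · tan δ = 2.5649 ≥ 1, so the host star never rises (polar night) and h₀ = 0.
Daylight = 2h₀/(2π) × 47.50 h = (0.0000/π) × 47.50 = 0.00 h.

0.00 h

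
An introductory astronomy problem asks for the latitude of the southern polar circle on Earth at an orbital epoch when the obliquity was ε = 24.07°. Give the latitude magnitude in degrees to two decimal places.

65.93°

The polar circle is the lowest latitude that experiences at least one full rotation of continuous darkness at the northern-summer solstice; it lies at |φ| = 90° − ε = 90° − 24.07° = 65.93°.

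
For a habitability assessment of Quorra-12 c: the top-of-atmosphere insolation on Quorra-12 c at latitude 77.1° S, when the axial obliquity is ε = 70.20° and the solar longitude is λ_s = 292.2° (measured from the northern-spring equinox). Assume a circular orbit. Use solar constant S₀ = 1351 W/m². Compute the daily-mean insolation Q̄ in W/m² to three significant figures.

Q̄ ≈ 1.15e+03 W/m²

Solar declination: sin δ = sin ε · sin λ_s = sin 70.20° × sin 292.2° = -0.87113, so δ = -60.591°.
cos H₀ = −tan(-77.1°) tan(-60.591°) = -7.7459 ≤ −1 ⇒ polar day, H₀ = π.
Bracket: H₀ sin φ sin δ + cos φ cos δ sin H₀ = 3.1416×-0.97476×-0.87113 + 0.22325×0.49105×0.00000 = 2.667667 + 0.000000 = 2.667667.
Q̄ = (S₀/π) × [bracket] = (1351/π) × 2.667667 = 1147 W/m².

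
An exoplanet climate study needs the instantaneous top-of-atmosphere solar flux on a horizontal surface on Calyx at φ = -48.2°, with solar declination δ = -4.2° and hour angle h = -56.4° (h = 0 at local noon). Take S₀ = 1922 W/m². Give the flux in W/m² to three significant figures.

cos θ_z = sin φ sin δ + cos φ cos δ cos h = 0.054597 + 0.367863 = 0.422460.
Flux = S₀ · cos θ_z = 1922 × 0.422460 = 812.0 W/m².

812 W/m²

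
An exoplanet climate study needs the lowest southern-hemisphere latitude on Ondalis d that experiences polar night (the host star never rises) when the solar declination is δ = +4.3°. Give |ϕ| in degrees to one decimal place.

Polar night requires cos h₀ = −tan ϕ tan δ ≥ 1, i.e. tan ϕ tan δ ≤ −1.
The boundary is |tan ϕ| · |tan δ| = 1, so |ϕ| = 90° − |δ| = 90° − 4.3° = 85.7° in the southern hemisphere.

|ϕ| = 85.7°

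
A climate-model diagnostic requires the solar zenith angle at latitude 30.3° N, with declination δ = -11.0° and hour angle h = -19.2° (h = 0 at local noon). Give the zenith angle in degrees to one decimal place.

cos θ_z = sin φ sin δ + cos φ cos δ cos h = -0.096268 + 0.800390 = 0.704122.
θ_z = arccos(0.704122) = 45.2°.

θ_z = 45.2°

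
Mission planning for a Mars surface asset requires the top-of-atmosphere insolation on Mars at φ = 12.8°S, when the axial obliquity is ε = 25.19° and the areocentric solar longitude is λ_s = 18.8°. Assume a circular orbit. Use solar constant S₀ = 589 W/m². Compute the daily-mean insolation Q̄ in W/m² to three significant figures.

sin δ = sin 25.19° × sin 18.8° = 0.13716, so δ = +7.884°.
cos H₀ = −tan(-12.8°) tan(+7.884°) = 0.0315, H₀ = 1.5393 rad.
Bracket: H₀ sin φ sin δ + cos φ cos δ sin H₀ = 1.5393×-0.22155×0.13716 + 0.97515×0.99055×0.99951 = -0.046776 + 0.965462 = 0.918686.
Q̄ = (S₀/π) × [bracket] = (589/π) × 0.918686 = 172.2 W/m².

Q̄ ≈ 172 W/m²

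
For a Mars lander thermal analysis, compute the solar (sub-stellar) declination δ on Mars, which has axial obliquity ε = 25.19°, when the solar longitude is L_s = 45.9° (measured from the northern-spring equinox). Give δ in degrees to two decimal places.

δ = +17.80°

sin δ = sin ε · sin L_s = sin 25.19° × sin 45.9° = 0.305650.
δ = arcsin(0.305650) = +17.80°.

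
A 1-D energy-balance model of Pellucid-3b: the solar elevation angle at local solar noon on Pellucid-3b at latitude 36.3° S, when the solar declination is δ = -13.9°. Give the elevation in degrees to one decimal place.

At local noon the hour angle is zero, so the zenith angle equals |φ − δ| = |-36.3° − (-13.900°)| = 22.400°.
Elevation = 90° − 22.400° = 67.6°.

67.6°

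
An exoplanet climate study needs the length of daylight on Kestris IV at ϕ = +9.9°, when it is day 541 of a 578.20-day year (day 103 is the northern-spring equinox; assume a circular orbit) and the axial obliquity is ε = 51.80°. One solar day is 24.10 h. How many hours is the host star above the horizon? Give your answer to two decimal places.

Solar longitude: L_s = 360° × (541 − 103)/578.20 = 272.708°.
sin δ = sin 51.80° × sin 272.708° = -0.78498, so δ = -51.719°.
cos h₀ = −tan ϕ · tan δ = −tan(+9.9°) × tan(-51.719°) = 0.2211, so h₀ = 1.3478 rad = 77.22°.
Daylight = 2h₀/(2π) × 24.10 h = (1.3478/π) × 24.10 = 10.34 h.

10.34 h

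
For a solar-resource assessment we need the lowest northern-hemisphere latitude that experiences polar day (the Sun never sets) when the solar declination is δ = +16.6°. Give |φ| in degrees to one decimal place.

Polar day requires cos H₀ = −tan φ tan δ ≤ −1, i.e. tan φ tan δ ≥ 1.
The boundary is |tan φ| · |tan δ| = 1, so |φ| = 90° − |δ| = 90° − 16.6° = 73.4° in the northern hemisphere.

|φ| = 73.4°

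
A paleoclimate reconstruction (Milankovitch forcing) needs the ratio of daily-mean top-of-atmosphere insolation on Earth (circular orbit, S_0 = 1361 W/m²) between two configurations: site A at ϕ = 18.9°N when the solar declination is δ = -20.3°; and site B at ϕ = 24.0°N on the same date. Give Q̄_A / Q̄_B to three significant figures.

— Configuration A (ϕ=+18.9°):
cos h₀ = −tan(+18.9°) tan(-20.300°) = 0.1266, h₀ = 1.4438 rad.
Bracket: h₀ sin ϕ sin δ + cos ϕ cos δ sin h₀ = 1.4438×0.32392×-0.34694 + 0.94609×0.93789×0.99195 = -0.162255 + 0.880185 = 0.717930.
Q̄ = (S_0/π) × [bracket] = (1361/π) × 0.717930 = 311.02 W/m².
— Configuration B (ϕ=+24.0°):
cos h₀ = −tan(+24.0°) tan(-20.300°) = 0.1647, h₀ = 1.4053 rad.
Bracket: h₀ sin ϕ sin δ + cos ϕ cos δ sin h₀ = 1.4053×0.40674×-0.34694 + 0.91355×0.93789×0.98634 = -0.198308 + 0.845105 = 0.646797.
Q̄ = (S_0/π) × [bracket] = (1361/π) × 0.646797 = 280.21 W/m².
Ratio Q̄_A / Q̄_B = 311.02 / 280.21 = 1.110.

Q̄_A / Q̄_B ≈ 1.11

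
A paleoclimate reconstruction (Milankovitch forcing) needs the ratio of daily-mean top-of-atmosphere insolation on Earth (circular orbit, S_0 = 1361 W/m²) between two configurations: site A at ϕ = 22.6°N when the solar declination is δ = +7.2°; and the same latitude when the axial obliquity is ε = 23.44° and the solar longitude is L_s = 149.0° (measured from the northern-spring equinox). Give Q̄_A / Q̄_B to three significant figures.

— Configuration A (ϕ=+22.6°):
cos h₀ = −tan(+22.6°) tan(+7.200°) = -0.0526, h₀ = 1.6234 rad.
Bracket: h₀ sin ϕ sin δ + cos ϕ cos δ sin h₀ = 1.6234×0.38430×0.12533 + 0.92321×0.99211×0.99862 = 0.078190 + 0.914662 = 0.992852.
Q̄ = (S_0/π) × [bracket] = (1361/π) × 0.992852 = 430.12 W/m².
— Configuration B (ϕ=+22.6°):
Solar declination: sin δ = sin ε · sin L_s = sin 23.44° × sin 149.0° = 0.20488, so δ = +11.822°.
cos h₀ = −tan(+22.6°) tan(+11.822°) = -0.0871, h₀ = 1.6580 rad.
Bracket: h₀ sin ϕ sin δ + cos ϕ cos δ sin h₀ = 1.6580×0.38430×0.20488 + 0.92321×0.97879×0.99620 = 0.130543 + 0.900195 = 1.030738.
Q̄ = (S_0/π) × [bracket] = (1361/π) × 1.030738 = 446.54 W/m².
Ratio Q̄_A / Q̄_B = 430.12 / 446.54 = 0.9632.

Q̄_A / Q̄_B ≈ 0.963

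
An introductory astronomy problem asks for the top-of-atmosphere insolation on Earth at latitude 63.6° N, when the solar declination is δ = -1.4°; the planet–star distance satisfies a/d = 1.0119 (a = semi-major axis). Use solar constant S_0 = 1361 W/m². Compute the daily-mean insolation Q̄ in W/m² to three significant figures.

cos h₀ = −tan(+63.6°) tan(-1.400°) = 0.0492, h₀ = 1.5215 rad.
Bracket: h₀ sin ϕ sin δ + cos ϕ cos δ sin h₀ = 1.5215×0.89571×-0.02443 + 0.44464×0.99970×0.99879 = -0.033294 + 0.443969 = 0.410675.
Inverse-square distance factor (a/d)² = 1.0119² = 1.023942.
Q̄ = (S_0/π) × 1.023942 × [bracket] = (1361/π) × 1.023942 × 0.410675 = 182.2 W/m².

Q̄ ≈ 182 W/m²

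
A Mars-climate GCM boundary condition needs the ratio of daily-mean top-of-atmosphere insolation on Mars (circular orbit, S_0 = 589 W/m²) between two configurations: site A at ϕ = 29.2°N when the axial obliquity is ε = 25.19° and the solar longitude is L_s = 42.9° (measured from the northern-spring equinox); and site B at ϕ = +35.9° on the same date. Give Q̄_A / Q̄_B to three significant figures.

— Configuration A (ϕ=+29.2°):
Solar declination: sin δ = sin ε · sin L_s = sin 25.19° × sin 42.9° = 0.28973, so δ = +16.842°.
cos h₀ = −tan(+29.2°) tan(+16.842°) = -0.1692, h₀ = 1.7408 rad.
Bracket: h₀ sin ϕ sin δ + cos ϕ cos δ sin h₀ = 1.7408×0.48786×0.28973 + 0.87292×0.95711×0.98559 = 0.246058 + 0.823441 = 1.069499.
Q̄ = (S_0/π) × [bracket] = (589/π) × 1.069499 = 200.51 W/m².
— Configuration B (ϕ=+35.9°):
cos h₀ = −tan(+35.9°) tan(+16.842°) = -0.2191, h₀ = 1.7917 rad.
Bracket: h₀ sin ϕ sin δ + cos ϕ cos δ sin h₀ = 1.7917×0.58637×0.28973 + 0.81004×0.95711×0.97570 = 0.304390 + 0.756458 = 1.060848.
Q̄ = (S_0/π) × [bracket] = (589/π) × 1.060848 = 198.89 W/m².
Ratio Q̄_A / Q̄_B = 200.51 / 198.89 = 1.008.

Q̄_A / Q̄_B ≈ 1.01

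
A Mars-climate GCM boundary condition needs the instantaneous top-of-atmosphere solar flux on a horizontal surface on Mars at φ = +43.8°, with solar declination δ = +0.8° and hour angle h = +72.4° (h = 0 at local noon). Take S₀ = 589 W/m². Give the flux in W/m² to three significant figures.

cos θ_z = sin φ sin δ + cos φ cos δ cos h = 0.009664 + 0.218217 = 0.227881.
Flux = S₀ · cos θ_z = 589 × 0.227881 = 134.2 W/m².

134 W/m²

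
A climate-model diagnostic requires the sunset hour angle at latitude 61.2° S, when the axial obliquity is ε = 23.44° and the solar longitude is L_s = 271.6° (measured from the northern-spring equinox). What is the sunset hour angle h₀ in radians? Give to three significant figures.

h₀ = 2.48 rad

Solar declination: sin δ = sin ε · sin L_s = sin 23.44° × sin 271.6° = -0.39763, so δ = -23.430°.
cos h₀ = −tan ϕ · tan δ = −tan(-61.2°) × tan(-23.430°) = -0.7883, so h₀ = 2.4788 rad = 142.03°.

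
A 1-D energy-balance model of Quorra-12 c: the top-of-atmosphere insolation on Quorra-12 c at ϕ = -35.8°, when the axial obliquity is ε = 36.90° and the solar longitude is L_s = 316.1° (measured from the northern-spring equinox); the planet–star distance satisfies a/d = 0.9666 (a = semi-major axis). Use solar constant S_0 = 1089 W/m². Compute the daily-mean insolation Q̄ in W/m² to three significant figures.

Q̄ ≈ 376 W/m²

Solar declination: sin δ = sin ε · sin L_s = sin 36.90° × sin 316.1° = -0.41633, so δ = -24.603°.
cos h₀ = −tan(-35.8°) tan(-24.603°) = -0.3303, h₀ = 1.9074 rad.
Bracket: h₀ sin ϕ sin δ + cos ϕ cos δ sin h₀ = 1.9074×-0.58496×-0.41633 + 0.81106×0.90921×0.94389 = 0.464521 + 0.696047 = 1.160568.
Inverse-square distance factor (a/d)² = 0.9666² = 0.934316.
Q̄ = (S_0/π) × 0.934316 × [bracket] = (1089/π) × 0.934316 × 1.160568 = 375.9 W/m².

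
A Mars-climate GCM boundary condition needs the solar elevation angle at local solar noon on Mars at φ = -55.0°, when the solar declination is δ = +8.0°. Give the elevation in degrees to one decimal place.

At local noon the hour angle is zero, so the zenith angle equals |φ − δ| = |-55.0° − (+8.000°)| = 63.000°.
Elevation = 90° − 63.000° = 27.0°.

27.0°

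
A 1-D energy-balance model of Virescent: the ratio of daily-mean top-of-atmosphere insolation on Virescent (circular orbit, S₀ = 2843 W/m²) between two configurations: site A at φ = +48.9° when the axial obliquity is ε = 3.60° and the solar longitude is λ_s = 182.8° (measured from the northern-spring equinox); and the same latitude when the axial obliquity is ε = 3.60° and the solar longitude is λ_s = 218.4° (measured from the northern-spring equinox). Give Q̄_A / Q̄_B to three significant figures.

— Configuration A (φ=+48.9°):
Solar declination: sin δ = sin ε · sin λ_s = sin 3.60° × sin 182.8° = -0.00307, so δ = -0.176°.
cos H₀ = −tan(+48.9°) tan(-0.176°) = 0.0035, H₀ = 1.5673 rad.
Bracket: H₀ sin φ sin δ + cos φ cos δ sin H₀ = 1.5673×0.75356×-0.00307 + 0.65738×1.00000×0.99999 = -0.003626 + 0.657373 = 0.653747.
Q̄ = (S₀/π) × [bracket] = (2843/π) × 0.653747 = 591.61 W/m².
— Configuration B (φ=+48.9°):
Solar declination: sin δ = sin ε · sin λ_s = sin 3.60° × sin 218.4° = -0.03900, so δ = -2.235°.
cos H₀ = −tan(+48.9°) tan(-2.235°) = 0.0447, H₀ = 1.5260 rad.
Bracket: H₀ sin φ sin δ + cos φ cos δ sin H₀ = 1.5260×0.75356×-0.03900 + 0.65738×0.99924×0.99900 = -0.044847 + 0.656224 = 0.611377.
Q̄ = (S₀/π) × [bracket] = (2843/π) × 0.611377 = 553.27 W/m².
Ratio Q̄_A / Q̄_B = 591.61 / 553.27 = 1.069.

Q̄_A / Q̄_B ≈ 1.07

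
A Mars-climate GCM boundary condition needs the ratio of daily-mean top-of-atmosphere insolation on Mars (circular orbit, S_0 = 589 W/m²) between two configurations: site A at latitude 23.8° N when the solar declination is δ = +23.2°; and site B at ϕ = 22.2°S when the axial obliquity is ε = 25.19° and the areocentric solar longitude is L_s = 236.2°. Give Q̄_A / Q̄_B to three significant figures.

Q̄_A / Q̄_B ≈ 1.02

— Configuration A (ϕ=+23.8°):
cos h₀ = −tan(+23.8°) tan(+23.200°) = -0.1890, h₀ = 1.7610 rad.
Bracket: h₀ sin ϕ sin δ + cos ϕ cos δ sin h₀ = 1.7610×0.40355×0.39394 + 0.91496×0.91914×0.98197 = 0.279954 + 0.825814 = 1.105768.
Q̄ = (S_0/π) × [bracket] = (589/π) × 1.105768 = 207.31 W/m².
— Configuration B (ϕ=-22.2°):
sin δ = sin 25.19° × sin 236.2° = -0.35368, so δ = -20.713°.
cos h₀ = −tan(-22.2°) tan(-20.713°) = -0.1543, h₀ = 1.7257 rad.
Bracket: h₀ sin ϕ sin δ + cos ϕ cos δ sin h₀ = 1.7257×-0.37784×-0.35368 + 0.92587×0.93536×0.98802 = 0.230613 + 0.855647 = 1.086260.
Q̄ = (S_0/π) × [bracket] = (589/π) × 1.086260 = 203.66 W/m².
Ratio Q̄_A / Q̄_B = 207.31 / 203.66 = 1.018.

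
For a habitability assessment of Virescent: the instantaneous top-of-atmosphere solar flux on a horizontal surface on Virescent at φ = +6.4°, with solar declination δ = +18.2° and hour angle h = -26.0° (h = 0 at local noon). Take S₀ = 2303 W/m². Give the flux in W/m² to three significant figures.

2.03e+03 W/m²

cos θ_z = sin φ sin δ + cos φ cos δ cos h = 0.034816 + 0.848508 = 0.883324.
Flux = S₀ · cos θ_z = 2303 × 0.883324 = 2034 W/m².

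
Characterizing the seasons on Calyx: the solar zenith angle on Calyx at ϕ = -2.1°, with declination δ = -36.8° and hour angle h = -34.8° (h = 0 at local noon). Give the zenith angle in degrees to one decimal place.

cos θ_z = sin ϕ sin δ + cos ϕ cos δ cos h = 0.021950 + 0.657078 = 0.679028.
θ_z = arccos(0.679028) = 47.2°.

θ_z = 47.2°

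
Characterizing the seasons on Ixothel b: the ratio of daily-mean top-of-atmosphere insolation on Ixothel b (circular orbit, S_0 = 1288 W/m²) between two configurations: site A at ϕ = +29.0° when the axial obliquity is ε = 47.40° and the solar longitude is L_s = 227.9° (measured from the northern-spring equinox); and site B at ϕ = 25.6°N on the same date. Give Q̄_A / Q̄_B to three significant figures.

Q̄_A / Q̄_B ≈ 0.865

— Configuration A (ϕ=+29.0°):
Solar declination: sin δ = sin ε · sin L_s = sin 47.40° × sin 227.9° = -0.54617, so δ = -33.104°.
cos h₀ = −tan(+29.0°) tan(-33.104°) = 0.3614, h₀ = 1.2010 rad.
Bracket: h₀ sin ϕ sin δ + cos ϕ cos δ sin h₀ = 1.2010×0.48481×-0.54617 + 0.87462×0.83768×0.93241 = -0.318011 + 0.683132 = 0.365121.
Q̄ = (S_0/π) × [bracket] = (1288/π) × 0.365121 = 149.69 W/m².
— Configuration B (ϕ=+25.6°):
cos h₀ = −tan(+25.6°) tan(-33.104°) = 0.3124, h₀ = 1.2531 rad.
Bracket: h₀ sin ϕ sin δ + cos ϕ cos δ sin h₀ = 1.2531×0.43209×-0.54617 + 0.90183×0.83768×0.94996 = -0.295725 + 0.717642 = 0.421917.
Q̄ = (S_0/π) × [bracket] = (1288/π) × 0.421917 = 172.98 W/m².
Ratio Q̄_A / Q̄_B = 149.69 / 172.98 = 0.8654.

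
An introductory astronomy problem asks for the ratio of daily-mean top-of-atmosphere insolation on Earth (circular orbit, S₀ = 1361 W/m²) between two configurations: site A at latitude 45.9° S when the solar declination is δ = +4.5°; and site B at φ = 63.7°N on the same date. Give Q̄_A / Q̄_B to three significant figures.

— Configuration A (φ=-45.9°):
cos H₀ = −tan(-45.9°) tan(+4.500°) = 0.0812, H₀ = 1.4895 rad.
Bracket: H₀ sin φ sin δ + cos φ cos δ sin H₀ = 1.4895×-0.71813×0.07846 + 0.69591×0.99692×0.99670 = -0.083925 + 0.691477 = 0.607552.
Q̄ = (S₀/π) × [bracket] = (1361/π) × 0.607552 = 263.20 W/m².
— Configuration B (φ=+63.7°):
cos H₀ = −tan(+63.7°) tan(+4.500°) = -0.1592, H₀ = 1.7307 rad.
Bracket: H₀ sin φ sin δ + cos φ cos δ sin H₀ = 1.7307×0.89649×0.07846 + 0.44307×0.99692×0.98724 = 0.121735 + 0.436069 = 0.557804.
Q̄ = (S₀/π) × [bracket] = (1361/π) × 0.557804 = 241.65 W/m².
Ratio Q̄_A / Q̄_B = 263.20 / 241.65 = 1.089.

Q̄_A / Q̄_B ≈ 1.09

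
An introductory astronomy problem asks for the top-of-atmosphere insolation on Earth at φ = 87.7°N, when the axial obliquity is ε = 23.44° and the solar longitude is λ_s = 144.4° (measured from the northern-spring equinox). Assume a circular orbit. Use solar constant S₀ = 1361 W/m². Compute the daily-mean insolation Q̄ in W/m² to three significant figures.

Q̄ ≈ 315 W/m²

Solar declination: sin δ = sin ε · sin λ_s = sin 23.44° × sin 144.4° = 0.23156, so δ = +13.389°.
cos H₀ = −tan(+87.7°) tan(+13.389°) = -5.9265 ≤ −1 ⇒ polar day, H₀ = π.
Bracket: H₀ sin φ sin δ + cos φ cos δ sin H₀ = 3.1416×0.99919×0.23156 + 0.04013×0.97282×0.00000 = 0.726880 + 0.000000 = 0.726880.
Q̄ = (S₀/π) × [bracket] = (1361/π) × 0.726880 = 314.9 W/m².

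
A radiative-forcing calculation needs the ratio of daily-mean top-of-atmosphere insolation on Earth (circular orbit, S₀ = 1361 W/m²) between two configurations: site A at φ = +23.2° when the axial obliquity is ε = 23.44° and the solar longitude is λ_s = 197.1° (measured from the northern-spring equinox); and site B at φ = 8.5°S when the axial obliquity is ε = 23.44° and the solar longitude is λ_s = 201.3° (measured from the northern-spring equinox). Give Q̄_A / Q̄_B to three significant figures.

— Configuration A (φ=+23.2°):
Solar declination: sin δ = sin ε · sin λ_s = sin 23.44° × sin 197.1° = -0.11697, so δ = -6.717°.
cos H₀ = −tan(+23.2°) tan(-6.717°) = 0.0505, H₀ = 1.5203 rad.
Bracket: H₀ sin φ sin δ + cos φ cos δ sin H₀ = 1.5203×0.39394×-0.11697 + 0.91914×0.99314×0.99873 = -0.070054 + 0.911675 = 0.841621.
Q̄ = (S₀/π) × [bracket] = (1361/π) × 0.841621 = 364.61 W/m².
— Configuration B (φ=-8.5°):
Solar declination: sin δ = sin ε · sin λ_s = sin 23.44° × sin 201.3° = -0.14450, so δ = -8.308°.
cos H₀ = −tan(-8.5°) tan(-8.308°) = -0.0218, H₀ = 1.5926 rad.
Bracket: H₀ sin φ sin δ + cos φ cos δ sin H₀ = 1.5926×-0.14781×-0.14450 + 0.98902×0.98951×0.99976 = 0.034016 + 0.978410 = 1.012426.
Q̄ = (S₀/π) × [bracket] = (1361/π) × 1.012426 = 438.60 W/m².
Ratio Q̄_A / Q̄_B = 364.61 / 438.60 = 0.8313.

Q̄_A / Q̄_B ≈ 0.831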